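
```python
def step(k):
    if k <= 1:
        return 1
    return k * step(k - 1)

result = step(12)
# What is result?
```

step(12) = 12 * 11 * 10 * 9 * 8 * 7 * 6 * 5 * 4 * 3 * 2 * 1 = 479001600

Answer: 479001600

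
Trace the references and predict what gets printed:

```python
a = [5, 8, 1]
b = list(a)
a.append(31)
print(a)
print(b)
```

Key concept: list() constructor creates copy.
Step by step:
`a = [5, 8, 1]` → a = [5, 8, 1]
`b = list(a)` → b = [5, 8, 1]
`a.append(31)` → a = [5, 8, 1, 31]
`print(a)` → prints [5, 8, 1, 31]
`print(b)` → prints [5, 8, 1]

Answer:
[5, 8, 1, 31]
[5, 8, 1]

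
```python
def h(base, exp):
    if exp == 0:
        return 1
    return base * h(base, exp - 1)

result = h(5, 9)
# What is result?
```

h(5, 9) = 5 * 5 * 5 * 5 * 5 * 5 * 5 * 5 * 5 = 1953125

Answer: 1953125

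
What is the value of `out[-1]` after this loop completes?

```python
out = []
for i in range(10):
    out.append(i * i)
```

Last element of squares 0 to 9
`out` takes the values: [] → [0] → [0, 1] → [0, 1, 4] → [0, 1, 4, 9] → [0, 1, 4, 9, 16] → [0, 1, 4, 9, 16, 25] → [0, 1, 4, 9, 16, 25, 36] → [0, 1, 4, 9, 16, 25, 36, 49] → [0, 1, 4, 9, 16, 25, 36, 49, 64] → [0, 1, 4, 9, 16, 25, 36, 49, 64, 81]
So `out[-1]` = 81

Answer: 81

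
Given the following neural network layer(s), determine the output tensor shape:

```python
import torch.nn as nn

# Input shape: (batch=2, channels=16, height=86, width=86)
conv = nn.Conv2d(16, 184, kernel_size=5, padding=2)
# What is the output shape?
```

Input: (2, 16, 86, 86) -> Output: (2, 184, 86, 86)

Answer: (2, 184, 86, 86)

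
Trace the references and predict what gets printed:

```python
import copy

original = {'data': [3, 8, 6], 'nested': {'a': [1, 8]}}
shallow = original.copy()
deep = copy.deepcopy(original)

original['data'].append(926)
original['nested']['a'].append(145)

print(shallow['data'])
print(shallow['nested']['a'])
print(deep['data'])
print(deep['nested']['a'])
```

Key concept: comparing shallow vs deep copy.
Step by step:
`original = {'data': [3, 8, 6], 'nested': {'a': [1, 8]}}` → original = {'data': [3, 8, 6], 'nested': {'a': [1, 8]}}
`shallow = original.copy()` → shallow = {'data': [3, 8, 6], 'nested': {'a': [1, 8]}}
`deep = copy.deepcopy(original)` → deep = {'data': [3, 8, 6], 'nested': {'a': [1, 8]}}
`original['data'].append(926)` → original = {'data': [3, 8, 6, 926], 'nested': {'a': [1, 8]}}; shallow = {'data': [3, 8, 6, 926], 'nested': {'a': [1, 8]}}
`original['nested']['a'].append(145)` → original = {'data': [3, 8, 6, 926], 'nested': {'a': [1, 8, 145]}}; shallow = {'data': [3, 8, 6, 926], 'nested': {'a': [1, 8, 145]}}
`print(shallow['data'])` → prints [3, 8, 6, 926]
`print(shallow['nested']['a'])` → prints [1, 8, 145]
`print(deep['data'])` → prints [3, 8, 6]
`print(deep['nested']['a'])` → prints [1, 8]

Answer:
[3, 8, 6, 926]
[1, 8, 145]
[3, 8, 6]
[1, 8]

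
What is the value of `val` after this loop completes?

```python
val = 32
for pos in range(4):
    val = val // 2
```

Halve 4 times: 32 // 2^4 = 2
`val` takes the values: 32 → 16 → 8 → 4 → 2

Answer: 2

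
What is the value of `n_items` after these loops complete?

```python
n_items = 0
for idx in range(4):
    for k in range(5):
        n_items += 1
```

4 * 5 = 20
`n_items` takes the values: 0 → 1 → 2 → 3 → 4 → 5 → 6 → 7 → 8 → 9 → 10 → 11 → 12 → 13 → 14 → 15 → 16 → 17 → 18 → 19 → 20

Answer: 20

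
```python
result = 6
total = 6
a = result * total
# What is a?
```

Trace:
`result = 6` → result = 6
`total = 6` → total = 6
`a = result * total` → a = 36
So a = 36

Answer: 36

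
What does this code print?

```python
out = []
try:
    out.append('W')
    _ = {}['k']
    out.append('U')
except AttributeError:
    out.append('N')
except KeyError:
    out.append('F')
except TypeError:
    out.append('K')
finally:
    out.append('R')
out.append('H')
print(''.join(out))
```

Execution trace: 'W' (try body) → 'F' (except KeyError) → 'R' (finally) → 'H' (after the try/except). Output: WFRH

Answer: WFRH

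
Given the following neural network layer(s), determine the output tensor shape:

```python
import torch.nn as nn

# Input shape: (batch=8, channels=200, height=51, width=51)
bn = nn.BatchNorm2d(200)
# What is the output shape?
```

Input: (8, 200, 51, 51) -> Output: (8, 200, 51, 51)

Answer: (8, 200, 51, 51)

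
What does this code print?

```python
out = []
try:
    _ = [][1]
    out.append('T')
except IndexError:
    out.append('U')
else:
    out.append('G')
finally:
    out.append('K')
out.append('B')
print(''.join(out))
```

Execution trace: 'U' (except IndexError) → 'K' (finally) → 'B' (after the try/except). Output: UKB

Answer: UKB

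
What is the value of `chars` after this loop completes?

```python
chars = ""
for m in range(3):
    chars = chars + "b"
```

Repeat 'b' 3 times
`chars` takes the values: "" → "b" → "bb" → "bbb"

Answer: "bbb"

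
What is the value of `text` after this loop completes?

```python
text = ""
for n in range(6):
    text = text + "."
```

Repeat '.' 6 times
`text` takes the values: "" → "." → ".." → "..." → "...." → "....." → "......"

Answer: "......"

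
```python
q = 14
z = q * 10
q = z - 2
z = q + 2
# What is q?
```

Trace:
`q = 14` → q = 14
`z = q * 10` → z = 140
`q = z - 2` → q = 138
`z = q + 2` → z = 140
So q = 138

Answer: 138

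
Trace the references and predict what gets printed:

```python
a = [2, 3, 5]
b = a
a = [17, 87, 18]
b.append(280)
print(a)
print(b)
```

Key concept: rebinding vs mutation: a is rebound to a new list, b still points at the original.
Step by step:
`a = [2, 3, 5]` → a = [2, 3, 5]
`b = a` → b = [2, 3, 5] (same object as a)
`a = [17, 87, 18]` → a = [17, 87, 18]
`b.append(280)` → b = [2, 3, 5, 280]
`print(a)` → prints [17, 87, 18]
`print(b)` → prints [2, 3, 5, 280]

Answer:
[17, 87, 18]
[2, 3, 5, 280]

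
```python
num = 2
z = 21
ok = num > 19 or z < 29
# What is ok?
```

Trace:
`num = 2` → num = 2
`z = 21` → z = 21
`ok = num > 19 or z < 29` → ok = True
So ok = True

Answer: True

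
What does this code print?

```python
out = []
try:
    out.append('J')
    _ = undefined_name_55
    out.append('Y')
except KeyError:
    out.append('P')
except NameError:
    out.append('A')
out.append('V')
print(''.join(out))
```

Execution trace: 'J' (try body) → 'A' (except NameError) → 'V' (after the try/except). Output: JAV

Answer: JAV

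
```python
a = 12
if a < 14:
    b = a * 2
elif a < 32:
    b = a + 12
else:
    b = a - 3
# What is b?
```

Trace:
`a = 12` → a = 12
`if a < 14: ...` → a < 14 is True → b = 24
So b = 24

Answer: 24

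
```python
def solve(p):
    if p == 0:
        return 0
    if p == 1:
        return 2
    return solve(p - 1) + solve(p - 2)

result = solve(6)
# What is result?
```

Build up from base cases: solve(0)=0, solve(1)=2, solve(2)=2, solve(3)=4, solve(4)=6, solve(5)=10, solve(6)=16

Answer: 16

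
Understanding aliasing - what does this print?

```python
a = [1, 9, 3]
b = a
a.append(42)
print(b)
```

Key concept: basic list aliasing.
Step by step:
`a = [1, 9, 3]` → a = [1, 9, 3]
`b = a` → b = [1, 9, 3] (same object as a)
`a.append(42)` → a = [1, 9, 3, 42] (same object as b); b = [1, 9, 3, 42] (same object as a)
`print(b)` → prints [1, 9, 3, 42]

Answer: [1, 9, 3, 42]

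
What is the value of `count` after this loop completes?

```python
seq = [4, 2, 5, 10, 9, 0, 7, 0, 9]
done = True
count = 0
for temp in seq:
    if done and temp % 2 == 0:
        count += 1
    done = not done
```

Count even values at even positions
`count` takes the values: 0 → 1

Answer: 1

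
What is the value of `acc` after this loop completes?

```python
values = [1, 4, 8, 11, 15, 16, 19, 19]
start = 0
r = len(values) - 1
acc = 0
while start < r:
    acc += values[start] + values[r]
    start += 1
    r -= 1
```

Sum of pairs from ends
`acc` takes the values: 0 → 20 → 43 → 67 → 93

Answer: 93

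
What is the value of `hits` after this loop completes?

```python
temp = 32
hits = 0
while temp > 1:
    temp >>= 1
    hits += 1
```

Count right shifts until 1
`hits` takes the values: 0 → 1 → 2 → 3 → 4 → 5

Answer: 5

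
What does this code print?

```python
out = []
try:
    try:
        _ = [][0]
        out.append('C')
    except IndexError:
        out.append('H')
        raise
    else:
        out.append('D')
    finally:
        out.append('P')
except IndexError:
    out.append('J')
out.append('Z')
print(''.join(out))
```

Execution trace: 'H' (inner except IndexError) → 'P' (inner finally) → 'J' (outer except IndexError) → 'Z' (after the try/except). Output: HPJZ

Answer: HPJZ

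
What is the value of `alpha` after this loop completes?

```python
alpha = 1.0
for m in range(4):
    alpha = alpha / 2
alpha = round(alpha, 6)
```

Halving LR 4 times: 1 / 2^4
`alpha` takes the values: 1.0 → 0.5 → 0.25 → 0.125 → 0.0625

Answer: 0.0625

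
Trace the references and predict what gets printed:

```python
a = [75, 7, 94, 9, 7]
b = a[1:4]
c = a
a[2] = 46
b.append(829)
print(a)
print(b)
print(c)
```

Key concept: slice vs alias.
Step by step:
`a = [75, 7, 94, 9, 7]` → a = [75, 7, 94, 9, 7]
`b = a[1:4]` → b = [7, 94, 9]
`c = a` → c = [75, 7, 94, 9, 7] (same object as a)
`a[2] = 46` → a = [75, 7, 46, 9, 7] (same object as c); c = [75, 7, 46, 9, 7] (same object as a)
`b.append(829)` → b = [7, 94, 9, 829]
`print(a)` → prints [75, 7, 46, 9, 7]
`print(b)` → prints [7, 94, 9, 829]
`print(c)` → prints [75, 7, 46, 9, 7]

Answer:
[75, 7, 46, 9, 7]
[7, 94, 9, 829]
[75, 7, 46, 9, 7]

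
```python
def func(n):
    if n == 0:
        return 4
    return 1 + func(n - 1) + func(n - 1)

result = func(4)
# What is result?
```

func(n) = 1 + 2·func(n-1), func(0)=4. Closed form: (4+1)·2^4 - 1 = 79.

Answer: 79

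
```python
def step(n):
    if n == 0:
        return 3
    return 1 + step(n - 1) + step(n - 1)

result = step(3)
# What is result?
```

step(n) = 1 + 2·step(n-1), step(0)=3. Closed form: (3+1)·2^3 - 1 = 31.

Answer: 31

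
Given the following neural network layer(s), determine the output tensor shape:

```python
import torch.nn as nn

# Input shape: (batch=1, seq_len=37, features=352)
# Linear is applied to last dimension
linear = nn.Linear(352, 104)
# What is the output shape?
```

Input: (1, 37, 352) -> Output: (1, 37, 104)

Answer: (1, 37, 104)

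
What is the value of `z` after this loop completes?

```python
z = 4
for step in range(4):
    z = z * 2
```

Multiply by 2, 4 times: 4 * 2^4 = 64
`z` takes the values: 4 → 8 → 16 → 32 → 64

Answer: 64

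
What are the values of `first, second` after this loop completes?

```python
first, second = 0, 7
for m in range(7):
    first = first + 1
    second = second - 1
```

first goes 0→7, second goes 7→0
`first, second` takes the values: (0, 7) → (1, 7) → (1, 6) → (2, 6) → (2, 5) → (3, 5) → (3, 4) → (4, 4) → (4, 3) → (5, 3) → (5, 2) → (6, 2) → (6, 1) → (7, 1) → (7, 0)

Answer: 7, 0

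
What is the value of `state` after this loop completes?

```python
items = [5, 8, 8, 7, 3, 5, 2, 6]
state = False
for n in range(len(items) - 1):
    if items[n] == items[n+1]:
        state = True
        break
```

Check consecutive duplicates in [5, 8, 8, 7, 3, 5, 2, 6]
`state` takes the values: False → True

Answer: True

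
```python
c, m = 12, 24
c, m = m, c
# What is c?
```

Trace:
`c, m = 12, 24` → c = 12; m = 24
`c, m = m, c` → c = 24; m = 12
So c = 24

Answer: 24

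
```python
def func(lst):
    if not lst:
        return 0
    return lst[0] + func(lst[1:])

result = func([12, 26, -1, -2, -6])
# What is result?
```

12 + 26 + (-1) + (-2) + (-6) + 0 = 29

Answer: 29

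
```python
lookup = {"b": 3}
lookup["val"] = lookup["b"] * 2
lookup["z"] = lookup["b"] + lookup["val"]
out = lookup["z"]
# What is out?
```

Trace:
`lookup = {"b": 3}` → lookup = {'b': 3}
`lookup["val"] = lookup["b"] * 2` → lookup = {'b': 3, 'val': 6}
`lookup["z"] = lookup["b"] + lookup["val"]` → lookup = {'b': 3, 'val': 6, 'z': 9}
`out = lookup["z"]` → out = 9
So out = 9

Answer: 9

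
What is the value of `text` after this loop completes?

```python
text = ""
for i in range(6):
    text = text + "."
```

Repeat '.' 6 times
`text` takes the values: "" → "." → ".." → "..." → "...." → "....." → "......"

Answer: "......"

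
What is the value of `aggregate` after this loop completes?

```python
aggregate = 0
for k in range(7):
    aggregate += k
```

Sum of 0 to 6 = 21
`aggregate` takes the values: 0 → 1 → 3 → 6 → 10 → 15 → 21

Answer: 21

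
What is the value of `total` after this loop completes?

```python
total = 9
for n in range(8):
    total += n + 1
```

Start at 9, add 1 to 8 = 45
`total` takes the values: 9 → 10 → 12 → 15 → 19 → 24 → 30 → 37 → 45

Answer: 45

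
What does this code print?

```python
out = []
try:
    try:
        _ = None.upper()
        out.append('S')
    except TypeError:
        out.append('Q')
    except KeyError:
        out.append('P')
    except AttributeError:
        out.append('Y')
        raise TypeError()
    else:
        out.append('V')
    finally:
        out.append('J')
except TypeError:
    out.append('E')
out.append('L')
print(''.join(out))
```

Execution trace: 'Y' (inner except AttributeError) → 'J' (inner finally) → 'E' (outer except TypeError) → 'L' (after the try/except). Output: YJEL

Answer: YJEL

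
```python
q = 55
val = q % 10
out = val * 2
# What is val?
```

Trace:
`q = 55` → q = 55
`val = q % 10` → val = 5
`out = val * 2` → out = 10
So val = 5

Answer: 5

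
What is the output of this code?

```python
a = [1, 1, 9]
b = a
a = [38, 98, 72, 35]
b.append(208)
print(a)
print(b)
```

Key concept: rebinding vs mutation: a is rebound to a new list, b still points at the original.
Step by step:
`a = [1, 1, 9]` → a = [1, 1, 9]
`b = a` → b = [1, 1, 9] (same object as a)
`a = [38, 98, 72, 35]` → a = [38, 98, 72, 35]
`b.append(208)` → b = [1, 1, 9, 208]
`print(a)` → prints [38, 98, 72, 35]
`print(b)` → prints [1, 1, 9, 208]

Answer:
[38, 98, 72, 35]
[1, 1, 9, 208]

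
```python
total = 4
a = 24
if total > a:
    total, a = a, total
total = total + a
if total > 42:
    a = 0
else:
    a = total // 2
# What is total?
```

Trace:
`total = 4` → total = 4
`a = 24` → a = 24
`if total > a: ...` → total > a is False → no variable changes
`total = total + a` → total = 28
`if total > 42: ...` → total > 42 is False, take else branch → a = 14
So total = 28

Answer: 28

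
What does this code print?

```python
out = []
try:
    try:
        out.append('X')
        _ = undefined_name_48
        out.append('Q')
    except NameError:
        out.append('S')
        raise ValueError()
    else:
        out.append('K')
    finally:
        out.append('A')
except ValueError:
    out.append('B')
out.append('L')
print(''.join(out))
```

Execution trace: 'X' (inner try body) → 'S' (inner except NameError) → 'A' (inner finally) → 'B' (outer except ValueError) → 'L' (after the try/except). Output: XSABL

Answer: XSABL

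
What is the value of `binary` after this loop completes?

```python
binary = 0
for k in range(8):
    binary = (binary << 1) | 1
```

Build 8 consecutive 1-bits: 0b11111111
`binary` takes the values: 0 → 1 → 3 → 7 → 15 → 31 → 63 → 127 → 255

Answer: 255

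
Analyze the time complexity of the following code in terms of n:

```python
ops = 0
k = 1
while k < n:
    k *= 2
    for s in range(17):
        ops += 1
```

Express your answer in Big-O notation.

Each loop level contributes: log n × 1. Multiplying the contributions gives O(log n).

Answer: O(log n)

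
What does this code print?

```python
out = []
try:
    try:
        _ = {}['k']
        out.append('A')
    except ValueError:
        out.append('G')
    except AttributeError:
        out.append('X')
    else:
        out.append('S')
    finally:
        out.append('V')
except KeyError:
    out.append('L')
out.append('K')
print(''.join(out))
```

Execution trace: 'V' (finally) → 'L' (outer except KeyError) → 'K' (after the try/except). Output: VLK

Answer: VLK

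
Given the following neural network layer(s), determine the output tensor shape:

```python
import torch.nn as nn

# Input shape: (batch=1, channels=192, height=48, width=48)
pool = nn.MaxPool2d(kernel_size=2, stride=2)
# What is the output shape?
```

Input: (1, 192, 48, 48) -> Output: (1, 192, 24, 24)

Answer: (1, 192, 24, 24)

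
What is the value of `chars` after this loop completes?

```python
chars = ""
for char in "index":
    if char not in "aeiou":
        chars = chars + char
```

Remove vowels from 'index'
`chars` takes the values: "" → "n" → "nd" → "ndx"

Answer: "ndx"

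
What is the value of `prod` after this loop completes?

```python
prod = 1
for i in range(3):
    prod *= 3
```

3^3 = 27
`prod` takes the values: 1 → 3 → 9 → 27

Answer: 27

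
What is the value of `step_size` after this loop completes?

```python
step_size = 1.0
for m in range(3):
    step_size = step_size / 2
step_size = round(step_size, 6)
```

Halving LR 3 times: 1 / 2^3
`step_size` takes the values: 1.0 → 0.5 → 0.25 → 0.125

Answer: 0.125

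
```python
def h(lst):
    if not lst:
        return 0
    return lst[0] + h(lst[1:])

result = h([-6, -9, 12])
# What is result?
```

(-6) + (-9) + 12 + 0 = -3

Answer: -3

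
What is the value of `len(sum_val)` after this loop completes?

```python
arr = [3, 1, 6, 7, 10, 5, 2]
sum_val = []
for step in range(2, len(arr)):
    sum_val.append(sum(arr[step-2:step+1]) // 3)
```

Number of 3-element averages
`sum_val` takes the values: [] → [3] → [3, 4] → [3, 4, 7] → [3, 4, 7, 7] → [3, 4, 7, 7, 5]
So `len(sum_val)` = 5

Answer: 5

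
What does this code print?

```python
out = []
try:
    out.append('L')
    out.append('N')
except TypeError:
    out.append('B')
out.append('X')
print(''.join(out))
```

Execution trace: 'L' (try body) → 'N' (try body, no exception) → 'X' (after the try/except). Output: LNX

Answer: LNX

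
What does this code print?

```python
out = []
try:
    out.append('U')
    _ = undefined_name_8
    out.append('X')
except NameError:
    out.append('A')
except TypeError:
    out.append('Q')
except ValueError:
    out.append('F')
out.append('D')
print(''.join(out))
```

Execution trace: 'U' (try body) → 'A' (except NameError) → 'D' (after the try/except). Output: UAD

Answer: UAD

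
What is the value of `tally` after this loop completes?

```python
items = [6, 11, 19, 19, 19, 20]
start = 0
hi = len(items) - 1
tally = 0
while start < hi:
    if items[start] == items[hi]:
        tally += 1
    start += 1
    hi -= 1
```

Count matching pairs from ends
`tally` takes the values: 0 → 1

Answer: 1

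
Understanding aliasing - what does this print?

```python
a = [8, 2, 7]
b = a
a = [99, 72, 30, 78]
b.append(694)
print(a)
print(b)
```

Key concept: rebinding vs mutation: a is rebound to a new list, b still points at the original.
Step by step:
`a = [8, 2, 7]` → a = [8, 2, 7]
`b = a` → b = [8, 2, 7] (same object as a)
`a = [99, 72, 30, 78]` → a = [99, 72, 30, 78]
`b.append(694)` → b = [8, 2, 7, 694]
`print(a)` → prints [99, 72, 30, 78]
`print(b)` → prints [8, 2, 7, 694]

Answer:
[99, 72, 30, 78]
[8, 2, 7, 694]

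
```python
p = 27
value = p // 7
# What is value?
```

Trace:
`p = 27` → p = 27
`value = p // 7` → value = 3
So value = 3

Answer: 3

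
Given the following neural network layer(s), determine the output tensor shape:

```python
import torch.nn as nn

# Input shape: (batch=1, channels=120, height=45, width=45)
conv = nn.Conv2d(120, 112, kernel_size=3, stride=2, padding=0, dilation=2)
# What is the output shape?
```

Input: (1, 120, 45, 45) -> Output: (1, 112, 21, 21)

Answer: (1, 112, 21, 21)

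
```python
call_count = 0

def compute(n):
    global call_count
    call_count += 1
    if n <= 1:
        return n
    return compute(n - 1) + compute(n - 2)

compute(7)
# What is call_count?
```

Calls(n) = 1 + Calls(n-1) + Calls(n-2); Calls(0)=Calls(1)=1. For n=7 this gives 41.

Answer: 41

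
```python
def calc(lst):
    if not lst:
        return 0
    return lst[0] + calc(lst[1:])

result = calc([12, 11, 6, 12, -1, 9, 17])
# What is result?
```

12 + 11 + 6 + 12 + (-1) + 9 + 17 + 0 = 66

Answer: 66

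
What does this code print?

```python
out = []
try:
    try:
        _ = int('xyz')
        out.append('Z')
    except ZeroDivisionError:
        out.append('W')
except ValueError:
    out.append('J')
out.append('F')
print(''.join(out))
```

Execution trace: 'J' (outer except ValueError) → 'F' (after the try/except). Output: JF

Answer: JF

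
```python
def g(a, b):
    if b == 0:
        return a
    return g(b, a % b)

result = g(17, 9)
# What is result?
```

g(17, 9) -> g(9, 8) -> g(8, 1) -> g(1, 0) -> 1

Answer: 1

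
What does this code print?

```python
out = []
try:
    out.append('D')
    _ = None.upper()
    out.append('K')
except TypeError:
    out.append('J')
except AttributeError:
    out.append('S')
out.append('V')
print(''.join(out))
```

Execution trace: 'D' (try body) → 'S' (except AttributeError) → 'V' (after the try/except). Output: DSV

Answer: DSV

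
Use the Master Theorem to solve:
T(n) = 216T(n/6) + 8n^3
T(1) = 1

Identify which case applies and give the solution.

a=216, b=6, f(n)=8n^3. log_6(216) = 3. Since c=3 = 3, Case 2 applies: T(n) = Θ(n^log_b(a) · log n) = O(n^3 log n).

Answer: O(n^3 log n) - Case 2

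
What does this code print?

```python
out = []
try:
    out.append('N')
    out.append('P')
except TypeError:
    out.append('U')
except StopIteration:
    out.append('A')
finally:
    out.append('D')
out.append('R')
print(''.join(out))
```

Execution trace: 'N' (try body) → 'P' (try body, no exception) → 'D' (finally) → 'R' (after the try/except). Output: NPDR

Answer: NPDR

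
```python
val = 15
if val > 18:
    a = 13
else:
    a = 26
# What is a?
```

Trace:
`val = 15` → val = 15
`if val > 18: ...` → val > 18 is False, take else branch → a = 26
So a = 26

Answer: 26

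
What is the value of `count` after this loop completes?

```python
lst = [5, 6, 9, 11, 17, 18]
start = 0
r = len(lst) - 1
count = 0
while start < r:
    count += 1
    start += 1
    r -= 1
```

Iterations until pointers meet (list length 6)
`count` takes the values: 0 → 1 → 2 → 3

Answer: 3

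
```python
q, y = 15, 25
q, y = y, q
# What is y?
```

Trace:
`q, y = 15, 25` → q = 15; y = 25
`q, y = y, q` → q = 25; y = 15
So y = 15

Answer: 15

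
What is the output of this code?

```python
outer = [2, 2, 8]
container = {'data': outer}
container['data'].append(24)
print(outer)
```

Key concept: dict holds reference to list.
Step by step:
`outer = [2, 2, 8]` → outer = [2, 2, 8]
`container = {'data': outer}` → container = {'data': [2, 2, 8]}
`container['data'].append(24)` → outer = [2, 2, 8, 24]; container = {'data': [2, 2, 8, 24]}
`print(outer)` → prints [2, 2, 8, 24]

Answer: [2, 2, 8, 24]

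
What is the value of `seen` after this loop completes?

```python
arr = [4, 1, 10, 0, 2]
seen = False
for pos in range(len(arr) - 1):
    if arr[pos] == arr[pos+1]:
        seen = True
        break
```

Check consecutive duplicates in [4, 1, 10, 0, 2]
`seen` takes the values: False

Answer: False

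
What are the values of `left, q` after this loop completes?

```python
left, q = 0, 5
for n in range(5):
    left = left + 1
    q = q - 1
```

left goes 0→5, q goes 5→0
`left, q` takes the values: (0, 5) → (1, 5) → (1, 4) → (2, 4) → (2, 3) → (3, 3) → (3, 2) → (4, 2) → (4, 1) → (5, 1) → (5, 0)

Answer: 5, 0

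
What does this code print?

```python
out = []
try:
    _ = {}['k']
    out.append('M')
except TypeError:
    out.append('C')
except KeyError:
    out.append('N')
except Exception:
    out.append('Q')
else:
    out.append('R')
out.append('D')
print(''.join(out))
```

Execution trace: 'N' (except KeyError) → 'D' (after the try/except). Output: ND

Answer: ND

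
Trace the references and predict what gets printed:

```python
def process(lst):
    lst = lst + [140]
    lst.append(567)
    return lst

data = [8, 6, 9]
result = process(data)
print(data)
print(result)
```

Key concept: rebinding parameter vs mutation.
Step by step:
`data = [8, 6, 9]` → data = [8, 6, 9]
`result = process(data)` → result = [8, 6, 9, 140, 567]
`print(data)` → prints [8, 6, 9]
`print(result)` → prints [8, 6, 9, 140, 567]

Answer:
[8, 6, 9]
[8, 6, 9, 140, 567]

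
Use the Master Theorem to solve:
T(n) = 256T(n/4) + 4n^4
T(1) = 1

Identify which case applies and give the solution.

a=256, b=4, f(n)=4n^4. log_4(256) = 4. Since c=4 = 4, Case 2 applies: T(n) = Θ(n^log_b(a) · log n) = O(n^4 log n).

Answer: O(n^4 log n) - Case 2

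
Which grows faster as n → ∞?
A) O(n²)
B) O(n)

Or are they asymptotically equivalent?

O(n²) vs O(n): Higher order terms dominate.

Answer: A) O(n²) grows faster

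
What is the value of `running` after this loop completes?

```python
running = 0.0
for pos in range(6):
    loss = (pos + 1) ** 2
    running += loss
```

Sum of squared losses 1² + 2² + ... + 6²
`running` takes the values: 0.0 → 1.0 → 5.0 → 14.0 → 30.0 → 55.0 → 91.0

Answer: 91.0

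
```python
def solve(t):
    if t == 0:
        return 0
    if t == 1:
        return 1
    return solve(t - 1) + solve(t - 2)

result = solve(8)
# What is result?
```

Build up from base cases: solve(0)=0, solve(1)=1, solve(2)=1, solve(3)=2, solve(4)=3, solve(5)=5, solve(6)=8, ..., solve(8)=21

Answer: 21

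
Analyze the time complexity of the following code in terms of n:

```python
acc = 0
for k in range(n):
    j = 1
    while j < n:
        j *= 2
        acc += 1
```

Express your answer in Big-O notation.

Each loop level contributes: n × log n. Multiplying the contributions gives O(n log n).

Answer: O(n log n)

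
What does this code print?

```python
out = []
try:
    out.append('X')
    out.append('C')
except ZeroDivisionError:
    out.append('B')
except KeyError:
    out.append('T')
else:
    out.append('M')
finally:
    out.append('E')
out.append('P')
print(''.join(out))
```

Execution trace: 'X' (try body) → 'C' (try body, no exception) → 'M' (else) → 'E' (finally) → 'P' (after the try/except). Output: XCMEP

Answer: XCMEP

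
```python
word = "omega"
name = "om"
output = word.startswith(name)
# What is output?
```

Trace:
`word = "omega"` → word = 'omega'
`name = "om"` → name = 'om'
`output = word.startswith(name)` → output = True
So output = True

Answer: True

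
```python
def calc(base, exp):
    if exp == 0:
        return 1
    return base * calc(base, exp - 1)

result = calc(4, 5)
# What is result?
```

calc(4, 5) = 4 * 4 * 4 * 4 * 4 = 1024

Answer: 1024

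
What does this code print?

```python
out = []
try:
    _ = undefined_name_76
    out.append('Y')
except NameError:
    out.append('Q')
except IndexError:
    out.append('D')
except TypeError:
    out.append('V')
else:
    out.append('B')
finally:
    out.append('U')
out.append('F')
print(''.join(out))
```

Execution trace: 'Q' (except NameError) → 'U' (finally) → 'F' (after the try/except). Output: QUF

Answer: QUF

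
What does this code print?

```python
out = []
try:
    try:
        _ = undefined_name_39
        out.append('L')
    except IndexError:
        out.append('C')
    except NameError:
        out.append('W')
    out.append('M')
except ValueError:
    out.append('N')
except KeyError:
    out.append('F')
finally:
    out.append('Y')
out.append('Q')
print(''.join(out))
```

Execution trace: 'W' (inner except NameError) → 'M' (try body, no exception) → 'Y' (finally) → 'Q' (after the try/except). Output: WMYQ

Answer: WMYQ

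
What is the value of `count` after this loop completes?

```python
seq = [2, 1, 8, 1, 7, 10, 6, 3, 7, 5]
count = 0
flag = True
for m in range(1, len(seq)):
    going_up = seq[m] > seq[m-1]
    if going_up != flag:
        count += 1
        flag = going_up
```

Count direction changes in [2, 1, 8, 1, 7, 10, 6, 3, 7, 5]
`count` takes the values: 0 → 1 → 2 → 3 → 4 → 5 → 6 → 7

Answer: 7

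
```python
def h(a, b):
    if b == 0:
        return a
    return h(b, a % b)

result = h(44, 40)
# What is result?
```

h(44, 40) -> h(40, 4) -> h(4, 0) -> 4

Answer: 4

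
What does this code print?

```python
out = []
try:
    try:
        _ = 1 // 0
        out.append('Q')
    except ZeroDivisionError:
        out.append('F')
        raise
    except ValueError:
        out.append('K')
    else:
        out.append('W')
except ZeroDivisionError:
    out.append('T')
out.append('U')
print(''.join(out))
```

Execution trace: 'F' (inner except ZeroDivisionError) → 'T' (outer except ZeroDivisionError) → 'U' (after the try/except). Output: FTU

Answer: FTU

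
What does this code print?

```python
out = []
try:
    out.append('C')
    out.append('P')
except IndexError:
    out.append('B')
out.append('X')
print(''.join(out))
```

Execution trace: 'C' (try body) → 'P' (try body, no exception) → 'X' (after the try/except). Output: CPX

Answer: CPX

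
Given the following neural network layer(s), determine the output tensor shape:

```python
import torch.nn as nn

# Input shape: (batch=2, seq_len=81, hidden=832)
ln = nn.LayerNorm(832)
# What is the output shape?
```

Input: (2, 81, 832) -> Output: (2, 81, 832)

Answer: (2, 81, 832)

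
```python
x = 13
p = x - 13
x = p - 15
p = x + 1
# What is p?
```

Trace:
`x = 13` → x = 13
`p = x - 13` → p = 0
`x = p - 15` → x = -15
`p = x + 1` → p = -14
So p = -14

Answer: -14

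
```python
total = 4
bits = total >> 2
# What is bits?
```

Trace:
`total = 4` → total = 4
`bits = total >> 2` → bits = 1
So bits = 1

Answer: 1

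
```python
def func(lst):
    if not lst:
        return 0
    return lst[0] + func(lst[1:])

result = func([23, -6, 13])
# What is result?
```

23 + (-6) + 13 + 0 = 30

Answer: 30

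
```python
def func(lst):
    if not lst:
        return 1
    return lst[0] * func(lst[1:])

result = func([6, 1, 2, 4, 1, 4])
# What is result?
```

Product over [6, 1, 2, 4, 1, 4] = 6 * 1 * 2 * 4 * 1 * 4 = 192

Answer: 192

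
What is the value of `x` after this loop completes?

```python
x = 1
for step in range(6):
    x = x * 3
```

Multiply by 3, 6 times: 1 * 3^6 = 729
`x` takes the values: 1 → 3 → 9 → 27 → 81 → 243 → 729

Answer: 729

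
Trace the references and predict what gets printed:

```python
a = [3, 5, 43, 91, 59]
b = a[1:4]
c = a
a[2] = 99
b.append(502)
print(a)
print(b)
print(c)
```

Key concept: slice vs alias.
Step by step:
`a = [3, 5, 43, 91, 59]` → a = [3, 5, 43, 91, 59]
`b = a[1:4]` → b = [5, 43, 91]
`c = a` → c = [3, 5, 43, 91, 59] (same object as a)
`a[2] = 99` → a = [3, 5, 99, 91, 59] (same object as c); c = [3, 5, 99, 91, 59] (same object as a)
`b.append(502)` → b = [5, 43, 91, 502]
`print(a)` → prints [3, 5, 99, 91, 59]
`print(b)` → prints [5, 43, 91, 502]
`print(c)` → prints [3, 5, 99, 91, 59]

Answer:
[3, 5, 99, 91, 59]
[5, 43, 91, 502]
[3, 5, 99, 91, 59]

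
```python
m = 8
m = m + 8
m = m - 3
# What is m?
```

Trace:
`m = 8` → m = 8
`m = m + 8` → m = 16
`m = m - 3` → m = 13
So m = 13

Answer: 13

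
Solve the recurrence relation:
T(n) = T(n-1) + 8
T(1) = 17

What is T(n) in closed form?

Unrolling: T(n) = T(1) + 8·(n-1) = 17 + 8(n-1) = 8n + 9.

Answer: T(n) = 8n + 9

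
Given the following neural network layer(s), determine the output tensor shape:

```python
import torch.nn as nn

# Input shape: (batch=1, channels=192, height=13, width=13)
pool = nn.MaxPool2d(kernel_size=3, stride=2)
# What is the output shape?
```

Input: (1, 192, 13, 13) -> Output: (1, 192, 6, 6)

Answer: (1, 192, 6, 6)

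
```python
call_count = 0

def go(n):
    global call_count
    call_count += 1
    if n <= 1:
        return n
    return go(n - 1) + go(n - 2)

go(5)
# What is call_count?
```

Calls(n) = 1 + Calls(n-1) + Calls(n-2); Calls(0)=Calls(1)=1. For n=5 this gives 15.

Answer: 15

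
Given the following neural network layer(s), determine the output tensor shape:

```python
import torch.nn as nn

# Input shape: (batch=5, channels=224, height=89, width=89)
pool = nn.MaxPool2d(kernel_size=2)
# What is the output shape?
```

Input: (5, 224, 89, 89) -> Output: (5, 224, 44, 44)

Answer: (5, 224, 44, 44)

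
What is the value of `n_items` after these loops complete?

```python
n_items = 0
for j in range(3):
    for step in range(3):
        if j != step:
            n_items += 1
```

3² - 3 (exclude diagonal)
`n_items` takes the values: 0 → 1 → 2 → 3 → 4 → 5 → 6

Answer: 6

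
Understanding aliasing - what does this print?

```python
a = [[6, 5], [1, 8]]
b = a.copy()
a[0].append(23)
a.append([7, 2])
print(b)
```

Key concept: shallow copy with nested lists.
Step by step:
`a = [[6, 5], [1, 8]]` → a = [[6, 5], [1, 8]]
`b = a.copy()` → b = [[6, 5], [1, 8]]
`a[0].append(23)` → a = [[6, 5, 23], [1, 8]]; b = [[6, 5, 23], [1, 8]]
`a.append([7, 2])` → a = [[6, 5, 23], [1, 8], [7, 2]]
`print(b)` → prints [[6, 5, 23], [1, 8]]

Answer: [[6, 5, 23], [1, 8]]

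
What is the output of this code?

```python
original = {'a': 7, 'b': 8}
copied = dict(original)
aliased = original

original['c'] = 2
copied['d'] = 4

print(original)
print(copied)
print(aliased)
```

Key concept: dict() creates copy, assignment creates alias.
Step by step:
`original = {'a': 7, 'b': 8}` → original = {'a': 7, 'b': 8}
`copied = dict(original)` → copied = {'a': 7, 'b': 8}
`aliased = original` → aliased = {'a': 7, 'b': 8} (same object as original)
`original['c'] = 2` → original = {'a': 7, 'b': 8, 'c': 2} (same object as aliased); aliased = {'a': 7, 'b': 8, 'c': 2} (same object as original)
`copied['d'] = 4` → copied = {'a': 7, 'b': 8, 'd': 4}
`print(original)` → prints {'a': 7, 'b': 8, 'c': 2}
`print(copied)` → prints {'a': 7, 'b': 8, 'd': 4}
`print(aliased)` → prints {'a': 7, 'b': 8, 'c': 2}

Answer:
{'a': 7, 'b': 8, 'c': 2}
{'a': 7, 'b': 8, 'd': 4}
{'a': 7, 'b': 8, 'c': 2}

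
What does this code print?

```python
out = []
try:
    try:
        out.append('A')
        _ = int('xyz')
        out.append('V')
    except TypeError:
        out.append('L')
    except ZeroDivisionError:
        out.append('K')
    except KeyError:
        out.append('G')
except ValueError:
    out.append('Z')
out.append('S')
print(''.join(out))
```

Execution trace: 'A' (try body) → 'Z' (outer except ValueError) → 'S' (after the try/except). Output: AZS

Answer: AZS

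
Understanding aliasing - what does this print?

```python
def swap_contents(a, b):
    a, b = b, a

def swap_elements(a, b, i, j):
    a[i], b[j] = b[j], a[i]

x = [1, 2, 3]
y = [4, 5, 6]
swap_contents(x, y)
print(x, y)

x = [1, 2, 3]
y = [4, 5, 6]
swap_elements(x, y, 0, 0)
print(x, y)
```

Key concept: parameter rebinding vs mutation.
Step by step:
`x = [1, 2, 3]` → x = [1, 2, 3]
`y = [4, 5, 6]` → y = [4, 5, 6]
`swap_contents(x, y)` → no visible change to tracked variables
`print(x, y)` → prints [1, 2, 3] [4, 5, 6]
`x = [1, 2, 3]` → x = [1, 2, 3]
`y = [4, 5, 6]` → y = [4, 5, 6]
`swap_elements(x, y, 0, 0)` → x = [4, 2, 3]; y = [1, 5, 6]
`print(x, y)` → prints [4, 2, 3] [1, 5, 6]

Answer:
[1, 2, 3] [4, 5, 6]
[4, 2, 3] [1, 5, 6]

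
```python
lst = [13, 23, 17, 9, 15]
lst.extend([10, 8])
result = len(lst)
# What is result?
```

Trace:
`lst = [13, 23, 17, 9, 15]` → lst = [13, 23, 17, 9, 15]
`lst.extend([10, 8])` → lst = [13, 23, 17, 9, 15, 10, 8]
`result = len(lst)` → result = 7
So result = 7

Answer: 7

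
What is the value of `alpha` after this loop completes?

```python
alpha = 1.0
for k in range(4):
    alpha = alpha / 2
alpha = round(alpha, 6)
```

Halving LR 4 times: 1 / 2^4
`alpha` takes the values: 1.0 → 0.5 → 0.25 → 0.125 → 0.0625

Answer: 0.0625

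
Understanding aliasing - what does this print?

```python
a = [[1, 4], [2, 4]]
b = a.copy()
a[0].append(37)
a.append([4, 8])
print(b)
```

Key concept: shallow copy with nested lists.
Step by step:
`a = [[1, 4], [2, 4]]` → a = [[1, 4], [2, 4]]
`b = a.copy()` → b = [[1, 4], [2, 4]]
`a[0].append(37)` → a = [[1, 4, 37], [2, 4]]; b = [[1, 4, 37], [2, 4]]
`a.append([4, 8])` → a = [[1, 4, 37], [2, 4], [4, 8]]
`print(b)` → prints [[1, 4, 37], [2, 4]]

Answer: [[1, 4, 37], [2, 4]]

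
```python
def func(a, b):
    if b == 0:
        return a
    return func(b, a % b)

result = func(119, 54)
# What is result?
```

func(119, 54) -> func(54, 11) -> func(11, 10) -> func(10, 1) -> func(1, 0) -> 1

Answer: 1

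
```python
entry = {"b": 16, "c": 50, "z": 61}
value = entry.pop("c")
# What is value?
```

Trace:
`entry = {"b": 16, "c": 50, "z": 61}` → entry = {'b': 16, 'c': 50, 'z': 61}
`value = entry.pop("c")` → entry = {'b': 16, 'z': 61}; value = 50
So value = 50

Answer: 50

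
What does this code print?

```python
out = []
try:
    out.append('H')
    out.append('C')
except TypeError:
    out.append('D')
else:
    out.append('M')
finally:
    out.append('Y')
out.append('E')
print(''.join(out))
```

Execution trace: 'H' (try body) → 'C' (try body, no exception) → 'M' (else) → 'Y' (finally) → 'E' (after the try/except). Output: HCMYE

Answer: HCMYE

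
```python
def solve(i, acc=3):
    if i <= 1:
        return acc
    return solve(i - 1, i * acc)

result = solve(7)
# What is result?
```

Accumulator trace (n, acc): (7, 3) -> (6, 21) -> (5, 126) -> (4, 630) -> (3, 2520) -> (2, 7560) -> (1, 15120) -> return 15120

Answer: 15120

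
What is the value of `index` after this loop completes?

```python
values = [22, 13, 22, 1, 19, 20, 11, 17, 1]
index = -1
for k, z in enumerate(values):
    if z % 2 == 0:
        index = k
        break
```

First even number index in [22, 13, 22, 1, 19, 20, 11, 17, 1]
`index` takes the values: -1 → 0

Answer: 0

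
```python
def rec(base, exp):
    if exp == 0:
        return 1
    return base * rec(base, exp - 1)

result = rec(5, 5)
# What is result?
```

rec(5, 5) = 5 * 5 * 5 * 5 * 5 = 3125

Answer: 3125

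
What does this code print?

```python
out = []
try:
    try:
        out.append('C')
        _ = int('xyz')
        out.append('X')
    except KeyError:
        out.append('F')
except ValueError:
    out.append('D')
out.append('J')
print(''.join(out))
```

Execution trace: 'C' (inner try body) → 'D' (outer except ValueError) → 'J' (after the try/except). Output: CDJ

Answer: CDJ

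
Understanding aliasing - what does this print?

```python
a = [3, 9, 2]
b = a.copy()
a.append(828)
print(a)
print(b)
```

Key concept: list.copy() creates independent copy.
Step by step:
`a = [3, 9, 2]` → a = [3, 9, 2]
`b = a.copy()` → b = [3, 9, 2]
`a.append(828)` → a = [3, 9, 2, 828]
`print(a)` → prints [3, 9, 2, 828]
`print(b)` → prints [3, 9, 2]

Answer:
[3, 9, 2, 828]
[3, 9, 2]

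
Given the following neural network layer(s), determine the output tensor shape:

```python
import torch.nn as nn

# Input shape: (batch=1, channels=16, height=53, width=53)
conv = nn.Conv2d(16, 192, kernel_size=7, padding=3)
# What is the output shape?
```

Input: (1, 16, 53, 53) -> Output: (1, 192, 53, 53)

Answer: (1, 192, 53, 53)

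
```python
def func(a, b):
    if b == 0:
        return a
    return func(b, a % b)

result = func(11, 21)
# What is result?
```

func(11, 21) -> func(21, 11) -> func(11, 10) -> func(10, 1) -> func(1, 0) -> 1

Answer: 1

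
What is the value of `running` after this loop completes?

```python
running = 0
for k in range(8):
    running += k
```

Sum of 0 to 7 = 28
`running` takes the values: 0 → 1 → 3 → 6 → 10 → 15 → 21 → 28

Answer: 28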